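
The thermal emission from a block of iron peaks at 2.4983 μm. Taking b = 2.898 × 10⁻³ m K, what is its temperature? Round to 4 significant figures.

Wien's law gives T = b/λ_max = (2.898×10⁻³ m·K)/(2.4983×10⁻⁶ m) = 1160 K.

T ≈ 1160 K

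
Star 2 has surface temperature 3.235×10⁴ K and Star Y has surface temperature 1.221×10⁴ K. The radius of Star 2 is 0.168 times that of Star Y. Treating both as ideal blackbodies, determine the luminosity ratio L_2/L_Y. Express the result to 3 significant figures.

L_2/L_Y ≈ 1.39

L ∝ R²T⁴, so L_2/L_Y = (R_2/R_Y)²(T_2/T_Y)⁴ = (0.168)² × (3.235×10⁴/1.221×10⁴)⁴ = 0.028224 × 49.2759 = 1.39.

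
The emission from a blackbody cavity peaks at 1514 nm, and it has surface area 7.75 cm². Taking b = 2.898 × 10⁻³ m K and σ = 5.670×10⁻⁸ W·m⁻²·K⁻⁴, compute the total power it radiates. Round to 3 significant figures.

Wien's law: T = b/λ_max = 2.898×10⁻³/1.514×10⁻⁶ = 1914.13 K.
Area A = 7.75 cm² = 7.75×10⁻⁴ m².
Then P = σAT⁴ = 5.670×10⁻⁸×7.75×10⁻⁴×(1914.13)⁴ = 590 W.

P ≈ 590 W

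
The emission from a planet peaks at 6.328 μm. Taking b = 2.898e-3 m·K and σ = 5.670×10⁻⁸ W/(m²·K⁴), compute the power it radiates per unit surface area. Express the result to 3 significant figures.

I ≈ 2.49×10³ W/m²

Wien's law: T = b/λ_max = 2.898×10⁻³/6.328×10⁻⁶ = 457.965 K.
Then I = σT⁴ = 5.670×10⁻⁸×(457.965)⁴ = 2.49×10³ W/m².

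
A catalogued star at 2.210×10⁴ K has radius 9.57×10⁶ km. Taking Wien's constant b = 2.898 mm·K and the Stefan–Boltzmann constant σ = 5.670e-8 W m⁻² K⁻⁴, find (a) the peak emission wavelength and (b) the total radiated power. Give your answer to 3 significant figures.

(a) λ_max = b/T = 2.898×10⁻³/2.210×10⁴ = 1.311×10⁻⁷ m = 131 nm.
Surface area A = 4πR² = 4π(9.57×10⁹ m)² = 1.15089×10²¹ m².
(b) P = σAT⁴ = 5.670×10⁻⁸×1.15089×10²¹×(2.210×10⁴)⁴ = 1.56×10³¹ W.

λ_max ≈ 131 nm; P ≈ 1.56×10³¹ W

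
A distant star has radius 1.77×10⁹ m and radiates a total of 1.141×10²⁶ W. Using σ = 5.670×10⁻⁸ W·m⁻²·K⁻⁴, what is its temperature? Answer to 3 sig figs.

T ≈ 2.67×10³ K

Surface area A = 4πR² = 4π(1.77×10⁹ m)² = 3.93692×10¹⁹ m².
P = σAT⁴ ⇒ T = (P/(σA))^(1/4) = (1.141×10²⁶/(5.670×10⁻⁸×3.93692×10¹⁹))^(1/4) = 2.67×10³ K.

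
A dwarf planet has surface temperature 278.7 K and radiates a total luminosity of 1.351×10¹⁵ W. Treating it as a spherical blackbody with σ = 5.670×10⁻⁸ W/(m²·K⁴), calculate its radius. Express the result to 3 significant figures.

R ≈ 5.61×10⁵ m

L = 4πR²σT⁴ ⇒ R = √(L/(4πσT⁴)).
σT⁴ = 342.083 W/m², so R = √(1.351×10¹⁵/(4π×342.083)) = 5.61×10⁵ m.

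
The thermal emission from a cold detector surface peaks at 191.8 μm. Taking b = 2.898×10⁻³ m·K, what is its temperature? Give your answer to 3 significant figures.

Wien's law gives T = b/λ_max = (2.898×10⁻³ m·K)/(1.918×10⁻⁴ m) = 15.1 K.

T ≈ 15.1 K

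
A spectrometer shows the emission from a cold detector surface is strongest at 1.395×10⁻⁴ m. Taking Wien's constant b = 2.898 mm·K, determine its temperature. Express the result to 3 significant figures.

T ≈ 20.8 K

Wien's law gives T = b/λ_max = (2.898×10⁻³ m·K)/(1.395×10⁻⁴ m) = 20.8 K.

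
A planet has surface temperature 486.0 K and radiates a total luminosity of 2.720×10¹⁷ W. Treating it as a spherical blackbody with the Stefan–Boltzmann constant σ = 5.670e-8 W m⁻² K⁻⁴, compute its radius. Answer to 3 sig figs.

R ≈ 2.62×10⁶ m

L = 4πR²σT⁴ ⇒ R = √(L/(4πσT⁴)).
σT⁴ = 3163.21 W/m², so R = √(2.720×10¹⁷/(4π×3163.21)) = 2.62×10⁶ m.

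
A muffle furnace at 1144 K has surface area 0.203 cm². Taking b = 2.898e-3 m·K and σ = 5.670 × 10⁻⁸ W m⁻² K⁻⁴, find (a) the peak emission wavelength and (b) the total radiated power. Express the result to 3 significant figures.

(a) λ_max = b/T = 2.898×10⁻³/1144 = 2.533×10⁻⁶ m = 2.53×10³ nm.
Area A = 0.203 cm² = 2.03×10⁻⁵ m².
(b) P = σAT⁴ = 5.670×10⁻⁸×2.03×10⁻⁵×(1144)⁴ = 1.97 W.

λ_max ≈ 2.53×10³ nm; P ≈ 1.97 W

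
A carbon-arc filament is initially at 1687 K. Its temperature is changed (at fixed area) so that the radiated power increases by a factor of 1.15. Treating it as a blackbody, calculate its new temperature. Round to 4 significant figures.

T₂ ≈ 1747 K

P ∝ T⁴, so T₂/T₁ = (P₂/P₁)^(1/4) = (1.15)^(1/4) = 1.03556.
T₂ = 1687 × 1.03556 = 1747 K.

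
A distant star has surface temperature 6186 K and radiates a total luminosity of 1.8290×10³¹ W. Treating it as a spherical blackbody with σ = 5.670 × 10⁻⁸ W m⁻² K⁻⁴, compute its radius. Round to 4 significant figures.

R ≈ 1.324×10¹¹ m

L = 4πR²σT⁴ ⇒ R = √(L/(4πσT⁴)).
σT⁴ = 8.30276×10⁷ W/m², so R = √(1.8290×10³¹/(4π×8.30276×10⁷)) = 1.324×10¹¹ m.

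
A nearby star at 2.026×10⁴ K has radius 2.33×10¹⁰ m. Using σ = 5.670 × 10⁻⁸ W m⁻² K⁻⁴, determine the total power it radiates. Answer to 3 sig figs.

P ≈ 6.52×10³¹ W

Surface area A = 4πR² = 4π(2.33×10¹⁰ m)² = 6.82216×10²¹ m².
P = σAT⁴ = 5.670×10⁻⁸ × 6.82216×10²¹ × (2.026×10⁴)⁴ = 6.52×10³¹ W.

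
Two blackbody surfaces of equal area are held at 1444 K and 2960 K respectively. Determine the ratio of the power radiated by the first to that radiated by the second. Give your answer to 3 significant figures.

With equal areas, P₁/P₂ = (T₁/T₂)⁴ = (1444/2960)⁴ = 0.0566.

P₁/P₂ ≈ 0.0566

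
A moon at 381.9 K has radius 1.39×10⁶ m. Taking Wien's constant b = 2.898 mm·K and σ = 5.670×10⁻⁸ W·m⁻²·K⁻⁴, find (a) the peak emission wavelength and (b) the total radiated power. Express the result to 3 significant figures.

λ_max ≈ 7.59 μm; P ≈ 2.93×10¹⁶ W

(a) λ_max = b/T = 2.898×10⁻³/381.9 = 7.588×10⁻⁶ m = 7.59 μm.
Surface area A = 4πR² = 4π(1.39×10⁶ m)² = 2.42795×10¹³ m².
(b) P = σAT⁴ = 5.670×10⁻⁸×2.42795×10¹³×(381.9)⁴ = 2.93×10¹⁶ W.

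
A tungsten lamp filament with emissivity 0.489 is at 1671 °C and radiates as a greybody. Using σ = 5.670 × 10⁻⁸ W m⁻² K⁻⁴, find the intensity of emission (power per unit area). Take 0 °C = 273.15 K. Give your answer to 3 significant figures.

T = 1671 °C + 273.15 = 1944.15 K.
Stefan–Boltzmann: I = εσT⁴ = 0.489 × 5.670×10⁻⁸ × (1944.15)⁴ = 3.96×10⁵ W/m².

I ≈ 3.96×10⁵ W/m²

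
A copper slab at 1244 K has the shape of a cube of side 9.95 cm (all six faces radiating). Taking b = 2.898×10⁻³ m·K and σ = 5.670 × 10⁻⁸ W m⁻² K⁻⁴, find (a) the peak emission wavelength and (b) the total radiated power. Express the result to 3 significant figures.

λ_max ≈ 2.33 μm; P ≈ 8.07×10³ W

(a) λ_max = b/T = 2.898×10⁻³/1244 = 2.330×10⁻⁶ m = 2.33 μm.
Area A = 6s² = 6×(0.0995 m)² = 0.0594015 m².
(b) P = σAT⁴ = 5.670×10⁻⁸×0.0594015×(1244)⁴ = 8.07×10³ W.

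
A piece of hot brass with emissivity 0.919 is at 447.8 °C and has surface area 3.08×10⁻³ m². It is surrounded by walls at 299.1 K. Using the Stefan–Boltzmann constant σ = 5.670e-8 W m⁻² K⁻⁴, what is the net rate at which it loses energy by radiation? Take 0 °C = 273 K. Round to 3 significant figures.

Net loss ≈ 42.0 W

T = 447.8 °C + 273 = 720.8 K.
Area A = 3.08×10⁻³ m².
Net radiated power P_net = εσA(T⁴ − T₀⁴) = 0.919×5.670×10⁻⁸×3.08×10⁻³×(720.8⁴ − 299.1⁴).
T⁴ − T₀⁴ = 2.69935×10¹¹ − 8.00324×10⁹ = 2.61932×10¹¹ K⁴, so P_net = 42.0 W.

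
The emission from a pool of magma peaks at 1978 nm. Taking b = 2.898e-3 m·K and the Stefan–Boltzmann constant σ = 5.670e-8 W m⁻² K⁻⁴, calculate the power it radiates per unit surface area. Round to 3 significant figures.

I ≈ 2.61×10⁵ W/m²

Wien's law: T = b/λ_max = 2.898×10⁻³/1.978×10⁻⁶ = 1465.12 K.
Then I = σT⁴ = 5.670×10⁻⁸×(1465.12)⁴ = 2.61×10⁵ W/m².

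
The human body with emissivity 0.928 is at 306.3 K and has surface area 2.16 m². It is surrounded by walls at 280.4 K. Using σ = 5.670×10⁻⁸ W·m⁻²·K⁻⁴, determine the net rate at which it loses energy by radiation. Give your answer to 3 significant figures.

Area A = 2.16 m².
Net radiated power P_net = εσA(T⁴ − T₀⁴) = 0.928×5.670×10⁻⁸×2.16×(306.3⁴ − 280.4⁴).
T⁴ − T₀⁴ = 8.80213×10⁹ − 6.18176×10⁹ = 2.62037×10⁹ K⁴, so P_net = 298 W.

Net loss ≈ 298 W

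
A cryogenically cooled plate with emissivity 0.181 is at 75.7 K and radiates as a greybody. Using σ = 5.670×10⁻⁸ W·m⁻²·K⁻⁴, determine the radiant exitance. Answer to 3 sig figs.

I ≈ 0.337 W/m²

Stefan–Boltzmann: I = εσT⁴ = 0.181 × 5.670×10⁻⁸ × (75.7)⁴ = 0.337 W/m².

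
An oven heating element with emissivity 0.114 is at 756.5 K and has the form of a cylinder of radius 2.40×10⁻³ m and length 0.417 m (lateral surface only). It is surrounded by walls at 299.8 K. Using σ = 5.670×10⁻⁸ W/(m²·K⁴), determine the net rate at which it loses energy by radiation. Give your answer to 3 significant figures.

Lateral area A = 2πrL = 2π×2.40×10⁻³×0.417 = 6.28821×10⁻³ m².
Net radiated power P_net = εσA(T⁴ − T₀⁴) = 0.114×5.670×10⁻⁸×6.28821×10⁻³×(756.5⁴ − 299.8⁴).
T⁴ − T₀⁴ = 3.27518×10¹¹ − 8.07842×10⁹ = 3.19440×10¹¹ K⁴, so P_net = 13.0 W.

Net loss ≈ 13.0 W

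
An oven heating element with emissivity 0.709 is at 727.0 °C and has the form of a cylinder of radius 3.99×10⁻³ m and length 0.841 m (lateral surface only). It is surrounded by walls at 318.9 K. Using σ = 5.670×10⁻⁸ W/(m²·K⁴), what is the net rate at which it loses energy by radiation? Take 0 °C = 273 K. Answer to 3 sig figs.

T = 727.0 °C + 273 = 1000.0 K.
Lateral area A = 2πrL = 2π×3.99×10⁻³×0.841 = 0.0210838 m².
Net radiated power P_net = εσA(T⁴ − T₀⁴) = 0.709×5.670×10⁻⁸×0.0210838×(1000.0⁴ − 318.9⁴).
T⁴ − T₀⁴ = 1.00000×10¹² − 1.03423×10¹⁰ = 9.89658×10¹¹ K⁴, so P_net = 839 W.

Net loss ≈ 839 W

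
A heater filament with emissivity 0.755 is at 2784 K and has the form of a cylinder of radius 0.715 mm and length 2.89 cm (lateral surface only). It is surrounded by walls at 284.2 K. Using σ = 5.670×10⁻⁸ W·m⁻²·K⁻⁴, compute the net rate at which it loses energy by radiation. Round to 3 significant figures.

Lateral area A = 2πrL = 2π×7.15×10⁻⁴×0.0289 = 1.29833×10⁻⁴ m².
Net radiated power P_net = εσA(T⁴ − T₀⁴) = 0.755×5.670×10⁻⁸×1.29833×10⁻⁴×(2784⁴ − 284.2⁴).
T⁴ − T₀⁴ = 6.00727×10¹³ − 6.52373×10⁹ = 6.00662×10¹³ K⁴, so P_net = 334 W.

Net loss ≈ 334 W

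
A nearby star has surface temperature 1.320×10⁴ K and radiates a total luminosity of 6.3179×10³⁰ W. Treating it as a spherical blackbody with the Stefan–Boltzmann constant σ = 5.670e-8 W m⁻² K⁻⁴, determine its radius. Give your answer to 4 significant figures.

L = 4πR²σT⁴ ⇒ R = √(L/(4πσT⁴)).
σT⁴ = 1.72139×10⁹ W/m², so R = √(6.3179×10³⁰/(4π×1.72139×10⁹)) = 1.709×10¹⁰ m.

R ≈ 1.709×10¹⁰ m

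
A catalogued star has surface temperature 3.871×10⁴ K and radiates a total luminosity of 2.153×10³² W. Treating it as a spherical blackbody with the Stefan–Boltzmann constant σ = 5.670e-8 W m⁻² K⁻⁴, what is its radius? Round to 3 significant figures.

R ≈ 1.16×10¹⁰ m

L = 4πR²σT⁴ ⇒ R = √(L/(4πσT⁴)).
σT⁴ = 1.27314×10¹¹ W/m², so R = √(2.153×10³²/(4π×1.27314×10¹¹)) = 1.16×10¹⁰ m.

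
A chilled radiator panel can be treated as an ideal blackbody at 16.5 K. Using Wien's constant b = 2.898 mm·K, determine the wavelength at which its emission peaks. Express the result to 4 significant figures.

Wien's displacement law: λ_max = b/T = (2.898×10⁻³ m·K)/(16.5 K) = 1.7564×10⁻⁴ m.
That is 0.1756 mm, in the infrared range.

λ_max ≈ 0.1756 mm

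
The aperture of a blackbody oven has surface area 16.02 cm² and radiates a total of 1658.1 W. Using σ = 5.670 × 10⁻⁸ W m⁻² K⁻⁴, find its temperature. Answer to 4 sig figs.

Area A = 16.02 cm² = 1.602×10⁻³ m².
P = σAT⁴ ⇒ T = (P/(σA))^(1/4) = (1658.1/(5.670×10⁻⁸×1.602×10⁻³))^(1/4) = 2067 K.

T ≈ 2067 K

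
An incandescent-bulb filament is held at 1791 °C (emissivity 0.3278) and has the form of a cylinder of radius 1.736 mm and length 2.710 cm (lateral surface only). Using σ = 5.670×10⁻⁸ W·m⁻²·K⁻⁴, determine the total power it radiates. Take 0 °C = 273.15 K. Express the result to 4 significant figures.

P ≈ 99.74 W

T = 1791 °C + 273.15 = 2064.15 K.
Lateral area A = 2πrL = 2π×1.736×10⁻³×0.02710 = 2.95596×10⁻⁴ m².
P = εσAT⁴ = 0.3278 × 5.670×10⁻⁸ × 2.95596×10⁻⁴ × (2064.15)⁴ = 99.74 W.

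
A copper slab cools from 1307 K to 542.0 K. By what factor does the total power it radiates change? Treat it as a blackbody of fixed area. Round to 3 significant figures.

P₂/P₁ ≈ 0.0296

P ∝ T⁴, so P₂/P₁ = (T₂/T₁)⁴ = (542.0/1307)⁴ = (0.414690)⁴ = 0.0296.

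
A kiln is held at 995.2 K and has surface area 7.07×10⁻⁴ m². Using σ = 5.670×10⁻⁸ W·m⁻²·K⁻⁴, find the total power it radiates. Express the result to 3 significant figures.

P ≈ 39.3 W

Area A = 7.07×10⁻⁴ m².
P = σAT⁴ = 5.670×10⁻⁸ × 7.07×10⁻⁴ × (995.2)⁴ = 39.3 W.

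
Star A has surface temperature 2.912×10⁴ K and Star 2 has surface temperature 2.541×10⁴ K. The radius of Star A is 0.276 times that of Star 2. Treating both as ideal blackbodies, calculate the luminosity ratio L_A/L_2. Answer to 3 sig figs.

L_A/L_2 ≈ 0.131

L ∝ R²T⁴, so L_A/L_2 = (R_A/R_2)²(T_A/T_2)⁴ = (0.276)² × (2.912×10⁴/2.541×10⁴)⁴ = 0.076176 × 1.72483 = 0.131.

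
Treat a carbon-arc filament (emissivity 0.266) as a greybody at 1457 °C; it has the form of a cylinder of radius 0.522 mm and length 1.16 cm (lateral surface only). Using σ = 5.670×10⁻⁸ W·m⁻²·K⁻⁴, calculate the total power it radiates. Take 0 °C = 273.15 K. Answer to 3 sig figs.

P ≈ 5.14 W

T = 1457 °C + 273.15 = 1730.15 K.
Lateral area A = 2πrL = 2π×5.22×10⁻⁴×0.0116 = 3.80459×10⁻⁵ m².
P = εσAT⁴ = 0.266 × 5.670×10⁻⁸ × 3.80459×10⁻⁵ × (1730.15)⁴ = 5.14 W.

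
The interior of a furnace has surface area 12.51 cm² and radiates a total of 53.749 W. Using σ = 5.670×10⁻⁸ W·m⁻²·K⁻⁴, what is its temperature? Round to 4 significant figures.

Area A = 12.51 cm² = 1.251×10⁻³ m².
P = σAT⁴ ⇒ T = (P/(σA))^(1/4) = (53.749/(5.670×10⁻⁸×1.251×10⁻³))^(1/4) = 933.0 K.

T ≈ 933.0 K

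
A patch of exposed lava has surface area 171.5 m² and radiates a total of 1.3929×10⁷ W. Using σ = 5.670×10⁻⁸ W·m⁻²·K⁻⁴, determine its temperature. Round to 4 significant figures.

T ≈ 1094 K

Area A = 171.5 m².
P = σAT⁴ ⇒ T = (P/(σA))^(1/4) = (1.3929×10⁷/(5.670×10⁻⁸×171.5))^(1/4) = 1094 K.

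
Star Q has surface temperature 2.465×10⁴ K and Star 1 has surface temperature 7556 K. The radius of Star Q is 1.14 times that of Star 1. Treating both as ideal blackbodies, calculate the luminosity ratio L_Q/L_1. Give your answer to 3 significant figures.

L ∝ R²T⁴, so L_Q/L_1 = (R_Q/R_1)²(T_Q/T_1)⁴ = (1.14)² × (2.465×10⁴/7556)⁴ = 1.2996 × 113.266 = 147.

L_Q/L_1 ≈ 147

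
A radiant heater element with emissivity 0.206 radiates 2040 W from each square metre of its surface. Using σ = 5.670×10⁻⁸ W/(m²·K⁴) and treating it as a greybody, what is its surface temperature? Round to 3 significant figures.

T ≈ 646 K

I = εσT⁴, so T = (I/εσ)^(1/4) = (2040/(0.206×5.670×10⁻⁸))^(1/4) = 646 K.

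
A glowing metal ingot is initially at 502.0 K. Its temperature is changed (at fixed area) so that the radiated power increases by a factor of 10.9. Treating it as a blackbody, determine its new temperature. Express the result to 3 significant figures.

T₂ ≈ 912 K

P ∝ T⁴, so T₂/T₁ = (P₂/P₁)^(1/4) = (10.9)^(1/4) = 1.81701.
T₂ = 502.0 × 1.81701 = 912 K.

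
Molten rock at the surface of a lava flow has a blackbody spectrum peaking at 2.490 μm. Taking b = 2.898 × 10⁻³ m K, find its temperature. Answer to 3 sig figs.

T ≈ 1.16×10³ K

Wien's law gives T = b/λ_max = (2.898×10⁻³ m·K)/(2.490×10⁻⁶ m) = 1.16×10³ K.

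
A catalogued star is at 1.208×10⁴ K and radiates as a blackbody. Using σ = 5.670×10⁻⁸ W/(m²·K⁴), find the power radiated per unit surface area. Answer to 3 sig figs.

Stefan–Boltzmann: I = σT⁴ = 5.670×10⁻⁸ × (1.208×10⁴)⁴ = 1.21×10⁹ W/m².

I ≈ 1.21×10⁹ W/m²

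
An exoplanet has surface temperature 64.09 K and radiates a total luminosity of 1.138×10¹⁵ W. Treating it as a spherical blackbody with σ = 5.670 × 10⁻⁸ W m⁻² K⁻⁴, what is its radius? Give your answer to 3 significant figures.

L = 4πR²σT⁴ ⇒ R = √(L/(4πσT⁴)).
σT⁴ = 0.956630 W/m², so R = √(1.138×10¹⁵/(4π×0.956630)) = 9.73×10⁶ m.

R ≈ 9.73×10⁶ m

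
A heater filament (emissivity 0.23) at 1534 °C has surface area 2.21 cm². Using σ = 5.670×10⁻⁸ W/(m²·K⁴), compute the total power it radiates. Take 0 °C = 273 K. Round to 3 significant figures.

T = 1534 °C + 273 = 1807 K.
Area A = 2.21 cm² = 2.21×10⁻⁴ m².
P = εσAT⁴ = 0.23 × 5.670×10⁻⁸ × 2.21×10⁻⁴ × (1807)⁴ = 30.7 W.

P ≈ 30.7 W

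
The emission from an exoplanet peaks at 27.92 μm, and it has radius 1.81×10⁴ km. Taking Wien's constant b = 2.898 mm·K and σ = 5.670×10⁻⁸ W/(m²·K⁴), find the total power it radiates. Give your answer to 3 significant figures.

Wien's law: T = b/λ_max = 2.898×10⁻³/2.792×10⁻⁵ = 103.797 K.
Surface area A = 4πR² = 4π(1.81×10⁷ m)² = 4.11687×10¹⁵ m².
Then P = σAT⁴ = 5.670×10⁻⁸×4.11687×10¹⁵×(103.797)⁴ = 2.71×10¹⁶ W.

P ≈ 2.71×10¹⁶ W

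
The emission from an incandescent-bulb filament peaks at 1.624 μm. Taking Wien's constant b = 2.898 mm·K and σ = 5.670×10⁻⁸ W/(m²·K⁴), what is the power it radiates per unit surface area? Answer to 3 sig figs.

Wien's law: T = b/λ_max = 2.898×10⁻³/1.624×10⁻⁶ = 1784.48 K.
Then I = σT⁴ = 5.670×10⁻⁸×(1784.48)⁴ = 5.75×10⁵ W/m².

I ≈ 5.75×10⁵ W/m²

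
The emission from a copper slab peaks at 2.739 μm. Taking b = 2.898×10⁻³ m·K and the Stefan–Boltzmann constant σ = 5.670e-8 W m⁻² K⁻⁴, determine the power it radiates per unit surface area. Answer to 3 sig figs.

Wien's law: T = b/λ_max = 2.898×10⁻³/2.739×10⁻⁶ = 1058.05 K.
Then I = σT⁴ = 5.670×10⁻⁸×(1058.05)⁴ = 7.11×10⁴ W/m².

I ≈ 7.11×10⁴ W/m²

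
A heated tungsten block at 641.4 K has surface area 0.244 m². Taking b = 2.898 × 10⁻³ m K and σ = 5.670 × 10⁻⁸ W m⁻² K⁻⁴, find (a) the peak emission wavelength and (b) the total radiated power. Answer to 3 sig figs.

(a) λ_max = b/T = 2.898×10⁻³/641.4 = 4.518×10⁻⁶ m = 4.52 μm.
Area A = 0.244 m².
(b) P = σAT⁴ = 5.670×10⁻⁸×0.244×(641.4)⁴ = 2.34×10³ W.

λ_max ≈ 4.52 μm; P ≈ 2.34×10³ W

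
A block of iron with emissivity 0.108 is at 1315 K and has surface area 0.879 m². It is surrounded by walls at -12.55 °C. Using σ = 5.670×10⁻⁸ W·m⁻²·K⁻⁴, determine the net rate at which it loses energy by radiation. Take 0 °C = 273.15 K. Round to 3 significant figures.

Net loss ≈ 1.61×10⁴ W

Surroundings: T = -12.55 °C + 273.15 = 260.60 K.
Area A = 0.879 m².
Net radiated power P_net = εσA(T⁴ − T₀⁴) = 0.108×5.670×10⁻⁸×0.879×(1315⁴ − 260.60⁴).
T⁴ − T₀⁴ = 2.99022×10¹² − 4.61209×10⁹ = 2.98561×10¹² K⁴, so P_net = 1.61×10⁴ W.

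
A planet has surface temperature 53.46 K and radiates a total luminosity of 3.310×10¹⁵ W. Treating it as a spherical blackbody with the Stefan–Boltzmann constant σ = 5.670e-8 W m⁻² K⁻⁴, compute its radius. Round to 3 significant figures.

L = 4πR²σT⁴ ⇒ R = √(L/(4πσT⁴)).
σT⁴ = 0.463126 W/m², so R = √(3.310×10¹⁵/(4π×0.463126)) = 2.38×10⁷ m.

R ≈ 2.38×10⁷ m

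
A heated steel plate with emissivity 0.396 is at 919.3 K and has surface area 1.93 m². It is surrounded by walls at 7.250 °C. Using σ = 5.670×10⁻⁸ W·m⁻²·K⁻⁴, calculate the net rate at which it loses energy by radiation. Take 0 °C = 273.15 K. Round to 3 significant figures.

Surroundings: T = 7.250 °C + 273.15 = 280.400 K.
Area A = 1.93 m².
Net radiated power P_net = εσA(T⁴ − T₀⁴) = 0.396×5.670×10⁻⁸×1.93×(919.3⁴ − 280.400⁴).
T⁴ − T₀⁴ = 7.14215×10¹¹ − 6.18176×10⁹ = 7.08033×10¹¹ K⁴, so P_net = 3.07×10⁴ W.

Net loss ≈ 3.07×10⁴ W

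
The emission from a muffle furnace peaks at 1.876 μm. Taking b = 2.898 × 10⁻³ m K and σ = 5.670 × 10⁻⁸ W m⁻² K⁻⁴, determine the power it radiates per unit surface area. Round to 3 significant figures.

I ≈ 3.23×10⁵ W/m²

Wien's law: T = b/λ_max = 2.898×10⁻³/1.876×10⁻⁶ = 1544.78 K.
Then I = σT⁴ = 5.670×10⁻⁸×(1544.78)⁴ = 3.23×10⁵ W/m².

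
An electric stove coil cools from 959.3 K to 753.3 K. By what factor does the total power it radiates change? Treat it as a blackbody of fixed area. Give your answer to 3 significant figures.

P₂/P₁ ≈ 0.380

P ∝ T⁴, so P₂/P₁ = (T₂/T₁)⁴ = (753.3/959.3)⁴ = (0.785260)⁴ = 0.380.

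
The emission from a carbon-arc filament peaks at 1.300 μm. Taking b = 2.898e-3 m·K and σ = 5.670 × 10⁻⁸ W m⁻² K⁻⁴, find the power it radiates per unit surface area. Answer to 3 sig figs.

I ≈ 1.40×10⁶ W/m²

Wien's law: T = b/λ_max = 2.898×10⁻³/1.300×10⁻⁶ = 2229.23 K.
Then I = σT⁴ = 5.670×10⁻⁸×(2229.23)⁴ = 1.40×10⁶ W/m².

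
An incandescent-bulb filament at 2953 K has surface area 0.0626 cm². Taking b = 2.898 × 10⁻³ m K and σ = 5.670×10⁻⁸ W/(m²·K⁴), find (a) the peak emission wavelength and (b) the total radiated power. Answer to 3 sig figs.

(a) λ_max = b/T = 2.898×10⁻³/2953 = 9.814×10⁻⁷ m = 0.981 μm.
Area A = 0.0626 cm² = 6.26×10⁻⁶ m².
(b) P = σAT⁴ = 5.670×10⁻⁸×6.26×10⁻⁶×(2953)⁴ = 27.0 W.

λ_max ≈ 0.981 μm; P ≈ 27.0 W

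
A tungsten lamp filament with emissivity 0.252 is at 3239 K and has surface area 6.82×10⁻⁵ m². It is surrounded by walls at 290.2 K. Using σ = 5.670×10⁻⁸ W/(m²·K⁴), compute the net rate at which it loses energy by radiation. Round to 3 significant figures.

Net loss ≈ 107 W

Area A = 6.82×10⁻⁵ m².
Net radiated power P_net = εσA(T⁴ − T₀⁴) = 0.252×5.670×10⁻⁸×6.82×10⁻⁵×(3239⁴ − 290.2⁴).
T⁴ − T₀⁴ = 1.10064×10¹⁴ − 7.09234×10⁹ = 1.10057×10¹⁴ K⁴, so P_net = 107 W.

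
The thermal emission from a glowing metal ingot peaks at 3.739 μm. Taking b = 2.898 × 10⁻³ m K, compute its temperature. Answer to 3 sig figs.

T ≈ 775 K

Wien's law gives T = b/λ_max = (2.898×10⁻³ m·K)/(3.739×10⁻⁶ m) = 775 K.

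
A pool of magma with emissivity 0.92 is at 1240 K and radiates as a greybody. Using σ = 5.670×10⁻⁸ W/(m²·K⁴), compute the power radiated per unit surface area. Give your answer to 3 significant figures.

Stefan–Boltzmann: I = εσT⁴ = 0.92 × 5.670×10⁻⁸ × (1240)⁴ = 1.23×10⁵ W/m².

I ≈ 1.23×10⁵ W/m²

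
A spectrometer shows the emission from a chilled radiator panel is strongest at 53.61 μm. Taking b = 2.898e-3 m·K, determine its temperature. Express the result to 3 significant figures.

Wien's law gives T = b/λ_max = (2.898×10⁻³ m·K)/(5.361×10⁻⁵ m) = 54.1 K.

T ≈ 54.1 K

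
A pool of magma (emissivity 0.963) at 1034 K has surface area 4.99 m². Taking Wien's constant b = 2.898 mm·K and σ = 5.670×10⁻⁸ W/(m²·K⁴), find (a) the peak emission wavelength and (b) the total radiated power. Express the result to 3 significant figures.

(a) λ_max = b/T = 2.898×10⁻³/1034 = 2.803×10⁻⁶ m = 2.80×10³ nm.
Area A = 4.99 m².
(b) P = εσAT⁴ = 0.963×5.670×10⁻⁸×4.99×(1034)⁴ = 3.11×10⁵ W.

λ_max ≈ 2.80×10³ nm; P ≈ 3.11×10⁵ W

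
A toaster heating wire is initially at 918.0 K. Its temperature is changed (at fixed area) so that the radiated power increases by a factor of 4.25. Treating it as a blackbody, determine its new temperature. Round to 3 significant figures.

T₂ ≈ 1.32×10³ K

P ∝ T⁴, so T₂/T₁ = (P₂/P₁)^(1/4) = (4.25)^(1/4) = 1.43581.
T₂ = 918.0 × 1.43581 = 1.32×10³ K.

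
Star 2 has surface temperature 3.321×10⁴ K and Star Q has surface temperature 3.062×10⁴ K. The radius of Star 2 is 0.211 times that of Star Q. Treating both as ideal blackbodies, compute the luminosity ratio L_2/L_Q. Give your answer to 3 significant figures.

L ∝ R²T⁴, so L_2/L_Q = (R_2/R_Q)²(T_2/T_Q)⁴ = (0.211)² × (3.321×10⁴/3.062×10⁴)⁴ = 0.044521 × 1.38374 = 0.0616.

L_2/L_Q ≈ 0.0616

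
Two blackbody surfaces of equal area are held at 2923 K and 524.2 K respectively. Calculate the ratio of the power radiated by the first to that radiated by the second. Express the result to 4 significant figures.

P₁/P₂ ≈ 966.8

With equal areas, P₁/P₂ = (T₁/T₂)⁴ = (2923/524.2)⁴ = 966.8.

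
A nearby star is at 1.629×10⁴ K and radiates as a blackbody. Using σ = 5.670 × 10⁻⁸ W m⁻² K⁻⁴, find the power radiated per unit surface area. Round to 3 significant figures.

I ≈ 3.99×10⁹ W/m²

Stefan–Boltzmann: I = σT⁴ = 5.670×10⁻⁸ × (1.629×10⁴)⁴ = 3.99×10⁹ W/m².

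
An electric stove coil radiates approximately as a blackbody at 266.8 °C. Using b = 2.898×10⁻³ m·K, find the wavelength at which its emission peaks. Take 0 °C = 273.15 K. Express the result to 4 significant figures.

λ_max ≈ 5.367 μm

T = 266.8 °C + 273.15 = 539.95 K.
Wien's displacement law: λ_max = b/T = (2.898×10⁻³ m·K)/(539.95 K) = 5.3672×10⁻⁶ m.
That is 5.367 μm, in the infrared range.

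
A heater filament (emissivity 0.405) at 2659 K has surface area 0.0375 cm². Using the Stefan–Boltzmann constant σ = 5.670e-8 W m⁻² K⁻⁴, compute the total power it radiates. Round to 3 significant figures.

P ≈ 4.30 W

Area A = 0.0375 cm² = 3.75×10⁻⁶ m².
P = εσAT⁴ = 0.405 × 5.670×10⁻⁸ × 3.75×10⁻⁶ × (2659)⁴ = 4.30 W.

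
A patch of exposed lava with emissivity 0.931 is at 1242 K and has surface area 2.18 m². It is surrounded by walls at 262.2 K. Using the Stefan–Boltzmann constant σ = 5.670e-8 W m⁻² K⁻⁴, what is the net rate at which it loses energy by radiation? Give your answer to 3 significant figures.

Area A = 2.18 m².
Net radiated power P_net = εσA(T⁴ − T₀⁴) = 0.931×5.670×10⁻⁸×2.18×(1242⁴ − 262.2⁴).
T⁴ − T₀⁴ = 2.37950×10¹² − 4.72640×10⁹ = 2.37477×10¹² K⁴, so P_net = 2.73×10⁵ W.

Net loss ≈ 2.73×10⁵ W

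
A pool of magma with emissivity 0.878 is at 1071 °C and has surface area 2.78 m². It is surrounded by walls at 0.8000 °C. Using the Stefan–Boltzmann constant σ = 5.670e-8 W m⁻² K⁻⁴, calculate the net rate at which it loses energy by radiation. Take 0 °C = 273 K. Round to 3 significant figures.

T = 1071 °C + 273 = 1344 K.
Surroundings: T = 0.8000 °C + 273 = 273.8000 K.
Area A = 2.78 m².
Net radiated power P_net = εσA(T⁴ − T₀⁴) = 0.878×5.670×10⁻⁸×2.78×(1344⁴ − 273.8000⁴).
T⁴ − T₀⁴ = 3.26285×10¹² − 5.61997×10⁹ = 3.25723×10¹² K⁴, so P_net = 4.51×10⁵ W.

Net loss ≈ 4.51×10⁵ W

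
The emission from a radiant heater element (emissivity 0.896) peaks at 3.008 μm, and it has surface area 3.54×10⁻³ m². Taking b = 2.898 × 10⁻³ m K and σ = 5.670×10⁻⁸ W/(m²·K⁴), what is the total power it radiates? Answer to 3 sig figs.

Wien's law: T = b/λ_max = 2.898×10⁻³/3.008×10⁻⁶ = 963.431 K.
Area A = 3.54×10⁻³ m².
Then P = εσAT⁴ = 0.896×5.670×10⁻⁸×3.54×10⁻³×(963.431)⁴ = 155 W.

P ≈ 155 W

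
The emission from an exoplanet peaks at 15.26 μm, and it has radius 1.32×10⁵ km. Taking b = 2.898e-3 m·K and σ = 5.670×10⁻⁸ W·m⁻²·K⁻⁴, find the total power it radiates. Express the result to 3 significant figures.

P ≈ 1.61×10¹⁹ W

Wien's law: T = b/λ_max = 2.898×10⁻³/1.526×10⁻⁵ = 189.908 K.
Surface area A = 4πR² = 4π(1.32×10⁸ m)² = 2.18956×10¹⁷ m².
Then P = σAT⁴ = 5.670×10⁻⁸×2.18956×10¹⁷×(189.908)⁴ = 1.61×10¹⁹ W.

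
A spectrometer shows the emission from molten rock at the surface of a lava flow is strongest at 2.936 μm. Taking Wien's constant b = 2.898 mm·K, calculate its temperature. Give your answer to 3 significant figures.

Wien's law gives T = b/λ_max = (2.898×10⁻³ m·K)/(2.936×10⁻⁶ m) = 987 K.

T ≈ 987 K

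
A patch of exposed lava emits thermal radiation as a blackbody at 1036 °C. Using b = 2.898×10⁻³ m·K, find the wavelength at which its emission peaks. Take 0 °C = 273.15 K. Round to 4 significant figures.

λ_max ≈ 2.214 μm

T = 1036 °C + 273.15 = 1309.15 K.
Wien's displacement law: λ_max = b/T = (2.898×10⁻³ m·K)/(1309.15 K) = 2.2137×10⁻⁶ m.
That is 2.214 μm, in the infrared range.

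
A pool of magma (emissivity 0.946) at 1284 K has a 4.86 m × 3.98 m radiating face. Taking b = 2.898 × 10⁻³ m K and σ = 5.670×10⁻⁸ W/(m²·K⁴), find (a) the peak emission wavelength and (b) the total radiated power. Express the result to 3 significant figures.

λ_max ≈ 2.26 μm; P ≈ 2.82×10⁶ W

(a) λ_max = b/T = 2.898×10⁻³/1284 = 2.257×10⁻⁶ m = 2.26 μm.
Area A = 4.86 × 3.98 = 19.3428 m².
(b) P = εσAT⁴ = 0.946×5.670×10⁻⁸×19.3428×(1284)⁴ = 2.82×10⁶ W.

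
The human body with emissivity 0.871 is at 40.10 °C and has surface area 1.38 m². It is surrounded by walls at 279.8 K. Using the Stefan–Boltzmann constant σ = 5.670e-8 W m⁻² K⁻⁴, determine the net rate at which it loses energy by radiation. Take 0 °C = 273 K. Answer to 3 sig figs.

T = 40.10 °C + 273 = 313.10 K.
Area A = 1.38 m².
Net radiated power P_net = εσA(T⁴ − T₀⁴) = 0.871×5.670×10⁻⁸×1.38×(313.10⁴ − 279.8⁴).
T⁴ − T₀⁴ = 9.61020×10⁹ − 6.12902×10⁹ = 3.48118×10⁹ K⁴, so P_net = 237 W.

Net loss ≈ 237 W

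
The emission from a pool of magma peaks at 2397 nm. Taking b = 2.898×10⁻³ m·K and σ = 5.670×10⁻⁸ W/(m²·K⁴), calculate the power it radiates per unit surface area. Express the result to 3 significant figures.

I ≈ 1.21×10⁵ W/m²

Wien's law: T = b/λ_max = 2.898×10⁻³/2.397×10⁻⁶ = 1209.01 K.
Then I = σT⁴ = 5.670×10⁻⁸×(1209.01)⁴ = 1.21×10⁵ W/m².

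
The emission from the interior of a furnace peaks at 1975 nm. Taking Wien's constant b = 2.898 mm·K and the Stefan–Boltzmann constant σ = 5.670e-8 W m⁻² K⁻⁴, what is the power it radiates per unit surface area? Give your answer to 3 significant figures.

I ≈ 2.63×10⁵ W/m²

Wien's law: T = b/λ_max = 2.898×10⁻³/1.975×10⁻⁶ = 1467.34 K.
Then I = σT⁴ = 5.670×10⁻⁸×(1467.34)⁴ = 2.63×10⁵ W/m².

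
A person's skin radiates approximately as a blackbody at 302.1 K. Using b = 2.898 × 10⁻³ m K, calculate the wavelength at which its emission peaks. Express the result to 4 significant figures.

Wien's displacement law: λ_max = b/T = (2.898×10⁻³ m·K)/(302.1 K) = 9.5929×10⁻⁶ m.
That is 9.593 μm, in the infrared range.

λ_max ≈ 9.593 μm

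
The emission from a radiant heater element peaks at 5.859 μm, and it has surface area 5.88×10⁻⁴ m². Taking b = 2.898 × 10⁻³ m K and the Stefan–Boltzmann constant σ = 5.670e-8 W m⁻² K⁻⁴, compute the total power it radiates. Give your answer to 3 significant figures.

Wien's law: T = b/λ_max = 2.898×10⁻³/5.859×10⁻⁶ = 494.624 K.
Area A = 5.88×10⁻⁴ m².
Then P = σAT⁴ = 5.670×10⁻⁸×5.88×10⁻⁴×(494.624)⁴ = 2.00 W.

P ≈ 2.00 W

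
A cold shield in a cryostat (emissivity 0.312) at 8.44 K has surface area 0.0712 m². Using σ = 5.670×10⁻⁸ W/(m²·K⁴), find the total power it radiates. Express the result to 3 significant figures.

Area A = 0.0712 m².
P = εσAT⁴ = 0.312 × 5.670×10⁻⁸ × 0.0712 × (8.44)⁴ = 6.39×10⁻⁶ W.

P ≈ 6.39×10⁻⁶ W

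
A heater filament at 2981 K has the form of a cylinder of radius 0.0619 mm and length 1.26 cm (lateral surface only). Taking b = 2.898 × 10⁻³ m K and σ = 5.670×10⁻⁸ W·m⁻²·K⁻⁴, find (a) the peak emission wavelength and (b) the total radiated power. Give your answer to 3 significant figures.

λ_max ≈ 972 nm; P ≈ 21.9 W

(a) λ_max = b/T = 2.898×10⁻³/2981 = 9.722×10⁻⁷ m = 972 nm.
Lateral area A = 2πrL = 2π×6.19×10⁻⁵×0.0126 = 4.90051×10⁻⁶ m².
(b) P = σAT⁴ = 5.670×10⁻⁸×4.90051×10⁻⁶×(2981)⁴ = 21.9 W.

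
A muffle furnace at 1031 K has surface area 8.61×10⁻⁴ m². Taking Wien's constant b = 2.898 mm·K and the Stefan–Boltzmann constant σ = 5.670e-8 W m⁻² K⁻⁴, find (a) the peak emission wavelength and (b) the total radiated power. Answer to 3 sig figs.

(a) λ_max = b/T = 2.898×10⁻³/1031 = 2.811×10⁻⁶ m = 2.81×10³ nm.
Area A = 8.61×10⁻⁴ m².
(b) P = σAT⁴ = 5.670×10⁻⁸×8.61×10⁻⁴×(1031)⁴ = 55.2 W.

λ_max ≈ 2.81×10³ nm; P ≈ 55.2 W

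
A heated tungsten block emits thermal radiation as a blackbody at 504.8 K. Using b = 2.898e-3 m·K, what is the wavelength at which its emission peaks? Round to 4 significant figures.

λ_max ≈ 5.741 μm

Wien's displacement law: λ_max = b/T = (2.898×10⁻³ m·K)/(504.8 K) = 5.7409×10⁻⁶ m.
That is 5.741 μm, in the infrared range.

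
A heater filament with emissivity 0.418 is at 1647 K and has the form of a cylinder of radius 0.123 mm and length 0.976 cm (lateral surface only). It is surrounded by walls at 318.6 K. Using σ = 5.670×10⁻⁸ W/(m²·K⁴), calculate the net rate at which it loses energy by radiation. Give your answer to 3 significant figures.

Lateral area A = 2πrL = 2π×1.23×10⁻⁴×9.76×10⁻³ = 7.54284×10⁻⁶ m².
Net radiated power P_net = εσA(T⁴ − T₀⁴) = 0.418×5.670×10⁻⁸×7.54284×10⁻⁶×(1647⁴ − 318.6⁴).
T⁴ − T₀⁴ = 7.35825×10¹² − 1.03035×10¹⁰ = 7.34795×10¹² K⁴, so P_net = 1.31 W.

Net loss ≈ 1.31 W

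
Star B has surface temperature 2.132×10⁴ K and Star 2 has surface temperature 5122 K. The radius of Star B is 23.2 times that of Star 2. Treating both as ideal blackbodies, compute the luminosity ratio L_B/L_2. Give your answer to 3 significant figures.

L ∝ R²T⁴, so L_B/L_2 = (R_B/R_2)²(T_B/T_2)⁴ = (23.2)² × (2.132×10⁴/5122)⁴ = 538.24 × 300.186 = 1.62×10⁵.

L_B/L_2 ≈ 1.62×10⁵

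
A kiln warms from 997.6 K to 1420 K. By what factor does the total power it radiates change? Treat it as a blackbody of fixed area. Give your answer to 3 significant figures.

P₂/P₁ ≈ 4.11

P ∝ T⁴, so P₂/P₁ = (T₂/T₁)⁴ = (1420/997.6)⁴ = (1.42342)⁴ = 4.11.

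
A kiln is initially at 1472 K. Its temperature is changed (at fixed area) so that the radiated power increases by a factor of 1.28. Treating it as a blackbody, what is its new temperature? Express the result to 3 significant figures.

P ∝ T⁴, so T₂/T₁ = (P₂/P₁)^(1/4) = (1.28)^(1/4) = 1.06366.
T₂ = 1472 × 1.06366 = 1.57×10³ K.

T₂ ≈ 1.57×10³ K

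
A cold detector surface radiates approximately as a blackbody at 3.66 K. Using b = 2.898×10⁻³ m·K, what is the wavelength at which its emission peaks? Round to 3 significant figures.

λ_max ≈ 7.92×10⁻⁴ m

Wien's displacement law: λ_max = b/T = (2.898×10⁻³ m·K)/(3.66 K) = 7.918×10⁻⁴ m.
That is 7.92×10⁻⁴ m, in the infrared range.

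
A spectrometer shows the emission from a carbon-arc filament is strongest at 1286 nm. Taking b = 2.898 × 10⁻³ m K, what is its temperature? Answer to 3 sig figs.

T ≈ 2.25×10³ K

Wien's law gives T = b/λ_max = (2.898×10⁻³ m·K)/(1.286×10⁻⁶ m) = 2.25×10³ K.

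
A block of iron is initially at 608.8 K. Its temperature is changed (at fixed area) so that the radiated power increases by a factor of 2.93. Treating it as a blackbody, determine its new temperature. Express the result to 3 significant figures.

T₂ ≈ 797 K

P ∝ T⁴, so T₂/T₁ = (P₂/P₁)^(1/4) = (2.93)^(1/4) = 1.30833.
T₂ = 608.8 × 1.30833 = 797 K.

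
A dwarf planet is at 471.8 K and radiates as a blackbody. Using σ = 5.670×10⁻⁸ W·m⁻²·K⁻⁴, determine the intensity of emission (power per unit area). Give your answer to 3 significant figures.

Stefan–Boltzmann: I = σT⁴ = 5.670×10⁻⁸ × (471.8)⁴ = 2.81×10³ W/m².

I ≈ 2.81×10³ W/m²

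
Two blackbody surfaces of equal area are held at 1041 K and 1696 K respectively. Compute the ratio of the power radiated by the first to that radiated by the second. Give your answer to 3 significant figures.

P₁/P₂ ≈ 0.142

With equal areas, P₁/P₂ = (T₁/T₂)⁴ = (1041/1696)⁴ = 0.142.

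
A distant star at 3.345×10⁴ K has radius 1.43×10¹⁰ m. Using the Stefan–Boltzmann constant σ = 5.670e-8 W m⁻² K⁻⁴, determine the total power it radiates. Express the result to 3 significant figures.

Surface area A = 4πR² = 4π(1.43×10¹⁰ m)² = 2.56970×10²¹ m².
P = σAT⁴ = 5.670×10⁻⁸ × 2.56970×10²¹ × (3.345×10⁴)⁴ = 1.82×10³² W.

P ≈ 1.82×10³² W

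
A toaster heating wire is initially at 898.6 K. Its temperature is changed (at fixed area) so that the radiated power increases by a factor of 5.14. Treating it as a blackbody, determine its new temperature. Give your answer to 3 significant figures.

P ∝ T⁴, so T₂/T₁ = (P₂/P₁)^(1/4) = (5.14)^(1/4) = 1.50571.
T₂ = 898.6 × 1.50571 = 1.35×10³ K.

T₂ ≈ 1.35×10³ K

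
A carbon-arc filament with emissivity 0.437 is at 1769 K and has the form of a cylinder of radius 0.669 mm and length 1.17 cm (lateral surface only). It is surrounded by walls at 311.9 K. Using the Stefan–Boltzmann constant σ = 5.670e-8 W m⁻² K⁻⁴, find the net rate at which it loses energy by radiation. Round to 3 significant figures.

Net loss ≈ 11.9 W

Lateral area A = 2πrL = 2π×6.69×10⁻⁴×0.0117 = 4.91804×10⁻⁵ m².
Net radiated power P_net = εσA(T⁴ − T₀⁴) = 0.437×5.670×10⁻⁸×4.91804×10⁻⁵×(1769⁴ − 311.9⁴).
T⁴ − T₀⁴ = 9.79290×10¹² − 9.46371×10⁹ = 9.78344×10¹² K⁴, so P_net = 11.9 W.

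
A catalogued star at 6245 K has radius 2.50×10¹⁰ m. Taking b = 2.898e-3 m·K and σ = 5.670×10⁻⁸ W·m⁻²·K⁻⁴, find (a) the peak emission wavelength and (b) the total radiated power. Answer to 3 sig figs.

λ_max ≈ 0.464 μm; P ≈ 6.77×10²⁹ W

(a) λ_max = b/T = 2.898×10⁻³/6245 = 4.641×10⁻⁷ m = 0.464 μm.
Surface area A = 4πR² = 4π(2.50×10¹⁰ m)² = 7.85398×10²¹ m².
(b) P = σAT⁴ = 5.670×10⁻⁸×7.85398×10²¹×(6245)⁴ = 6.77×10²⁹ W.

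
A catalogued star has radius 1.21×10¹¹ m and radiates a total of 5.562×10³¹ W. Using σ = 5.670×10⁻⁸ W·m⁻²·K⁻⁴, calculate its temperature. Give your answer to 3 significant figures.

Surface area A = 4πR² = 4π(1.21×10¹¹ m)² = 1.83984×10²³ m².
P = σAT⁴ ⇒ T = (P/(σA))^(1/4) = (5.562×10³¹/(5.670×10⁻⁸×1.83984×10²³))^(1/4) = 8.55×10³ K.

T ≈ 8.55×10³ K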